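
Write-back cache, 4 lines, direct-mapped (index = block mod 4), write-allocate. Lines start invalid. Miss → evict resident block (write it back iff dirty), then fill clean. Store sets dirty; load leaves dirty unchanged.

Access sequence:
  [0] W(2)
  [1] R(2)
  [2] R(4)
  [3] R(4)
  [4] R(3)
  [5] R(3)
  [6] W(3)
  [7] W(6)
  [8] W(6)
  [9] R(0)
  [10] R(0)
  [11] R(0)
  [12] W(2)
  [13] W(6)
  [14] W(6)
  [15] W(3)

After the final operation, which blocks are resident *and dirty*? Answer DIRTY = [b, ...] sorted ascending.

0: W B2 -> L2 miss  d=D]
1: R B2 -> L2 hit  d=D]
2: R B4 -> L0 miss  d=-]
3: R B4 -> L0 hit  d=-]
4: R B3 -> L3 miss  d=-]
5: R B3 -> L3 hit  d=-]
6: W B3 -> L3 hit  d=D]
7: W B6 -> L2 miss wb->B2  d=D]
8: W B6 -> L2 hit  d=D]
9: R B0 -> L0 miss  d=-]
10: R B0 -> L0 hit  d=-]
11: R B0 -> L0 hit  d=-]
12: W B2 -> L2 miss wb->B6  d=D]
13: W B6 -> L2 miss wb->B2  d=D]
14: W B6 -> L2 hit  d=D]
15: W B3 -> L3 hit  d=D]

DIRTY = [3, 6]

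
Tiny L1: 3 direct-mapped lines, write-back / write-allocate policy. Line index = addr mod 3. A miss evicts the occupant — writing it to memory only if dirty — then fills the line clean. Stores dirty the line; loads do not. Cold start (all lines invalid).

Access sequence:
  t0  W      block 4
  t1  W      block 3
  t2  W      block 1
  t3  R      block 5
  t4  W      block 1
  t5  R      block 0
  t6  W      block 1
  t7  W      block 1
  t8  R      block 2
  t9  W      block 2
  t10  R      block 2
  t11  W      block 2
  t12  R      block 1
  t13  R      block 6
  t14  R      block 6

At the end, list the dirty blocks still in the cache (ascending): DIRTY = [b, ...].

0: W B4 → L1 miss [D]
1: W B3 → L0 miss [D]
2: W B1 → L1 miss wb→B4 [D]
3: R B5 → L2 miss [-]
4: W B1 → L1 hit [D]
5: R B0 → L0 miss wb→B3 [-]
6: W B1 → L1 hit [D]
7: W B1 → L1 hit [D]
8: R B2 → L2 miss [-]
9: W B2 → L2 hit [D]
10: R B2 → L2 hit [D]
11: W B2 → L2 hit [D]
12: R B1 → L1 hit [D]
13: R B6 → L0 miss [-]
14: R B6 → L0 hit [-]

DIRTY = [1, 2]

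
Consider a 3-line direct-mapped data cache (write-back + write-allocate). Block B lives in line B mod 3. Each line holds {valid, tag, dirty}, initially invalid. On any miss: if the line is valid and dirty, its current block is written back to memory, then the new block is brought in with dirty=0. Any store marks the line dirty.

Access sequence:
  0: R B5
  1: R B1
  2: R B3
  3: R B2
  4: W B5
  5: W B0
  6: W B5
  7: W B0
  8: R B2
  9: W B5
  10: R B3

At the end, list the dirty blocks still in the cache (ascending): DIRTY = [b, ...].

0: R B5 -> L2 miss  d=-]
1: R B1 -> L1 miss  d=-]
2: R B3 -> L0 miss  d=-]
3: R B2 -> L2 miss  d=-]
4: W B5 -> L2 miss  d=D]
5: W B0 -> L0 miss  d=D]
6: W B5 -> L2 hit  d=D]
7: W B0 -> L0 hit  d=D]
8: R B2 -> L2 miss wb->B5  d=-]
9: W B5 -> L2 miss  d=D]
10: R B3 -> L0 miss wb->B0  d=-]

DIRTY = [5]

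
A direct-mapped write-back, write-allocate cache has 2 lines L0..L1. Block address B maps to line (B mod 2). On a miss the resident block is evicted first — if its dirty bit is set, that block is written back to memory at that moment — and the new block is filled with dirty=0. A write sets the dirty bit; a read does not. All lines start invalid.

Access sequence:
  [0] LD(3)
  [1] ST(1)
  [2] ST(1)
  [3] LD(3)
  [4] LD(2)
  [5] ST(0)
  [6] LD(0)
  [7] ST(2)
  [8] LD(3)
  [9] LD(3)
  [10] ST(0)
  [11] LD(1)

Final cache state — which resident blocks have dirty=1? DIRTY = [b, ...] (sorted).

  0 | R B3 → L1 miss [-]
  1 | W B1 → L1 miss [D]
  2 | W B1 → L1 hit [D]
  3 | R B3 → L1 miss wb→B1 [-]
  4 | R B2 → L0 miss [-]
  5 | W B0 → L0 miss [D]
  6 | R B0 → L0 hit [D]
  7 | W B2 → L0 miss wb→B0 [D]
  8 | R B3 → L1 hit [-]
  9 | R B3 → L1 hit [-]
  10 | W B0 → L0 miss wb→B2 [D]
  11 | R B1 → L1 miss [-]

DIRTY = [0]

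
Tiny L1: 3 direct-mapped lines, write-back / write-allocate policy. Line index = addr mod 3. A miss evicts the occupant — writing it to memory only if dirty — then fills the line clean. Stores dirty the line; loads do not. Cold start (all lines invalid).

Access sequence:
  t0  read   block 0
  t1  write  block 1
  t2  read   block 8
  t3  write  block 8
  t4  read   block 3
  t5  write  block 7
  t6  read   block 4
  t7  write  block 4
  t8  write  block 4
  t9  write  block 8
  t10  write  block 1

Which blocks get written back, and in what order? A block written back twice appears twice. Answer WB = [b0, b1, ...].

0: R B0 → L0 miss [-]
1: W B1 → L1 miss [D]
2: R B8 → L2 miss [-]
3: W B8 → L2 hit [D]
4: R B3 → L0 miss [-]
5: W B7 → L1 miss wb→B1 [D]
6: R B4 → L1 miss wb→B7 [-]
7: W B4 → L1 hit [D]
8: W B4 → L1 hit [D]
9: W B8 → L2 hit [D]
10: W B1 → L1 miss wb→B4 [D]

WB = [1, 7, 4]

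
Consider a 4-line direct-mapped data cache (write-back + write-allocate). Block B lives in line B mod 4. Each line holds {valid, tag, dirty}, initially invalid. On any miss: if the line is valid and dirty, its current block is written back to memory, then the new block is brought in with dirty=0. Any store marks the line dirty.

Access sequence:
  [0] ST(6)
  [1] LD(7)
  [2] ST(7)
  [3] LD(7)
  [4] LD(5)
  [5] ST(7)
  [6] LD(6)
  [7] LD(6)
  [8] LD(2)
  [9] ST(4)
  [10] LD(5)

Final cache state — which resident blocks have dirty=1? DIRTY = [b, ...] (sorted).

0: W B6 → L2 miss [D]
1: R B7 → L3 miss [-]
2: W B7 → L3 hit [D]
3: R B7 → L3 hit [D]
4: R B5 → L1 miss [-]
5: W B7 → L3 hit [D]
6: R B6 → L2 hit [D]
7: R B6 → L2 hit [D]
8: R B2 → L2 miss wb→B6 [-]
9: W B4 → L0 miss [D]
10: R B5 → L1 hit [-]

DIRTY = [4, 7]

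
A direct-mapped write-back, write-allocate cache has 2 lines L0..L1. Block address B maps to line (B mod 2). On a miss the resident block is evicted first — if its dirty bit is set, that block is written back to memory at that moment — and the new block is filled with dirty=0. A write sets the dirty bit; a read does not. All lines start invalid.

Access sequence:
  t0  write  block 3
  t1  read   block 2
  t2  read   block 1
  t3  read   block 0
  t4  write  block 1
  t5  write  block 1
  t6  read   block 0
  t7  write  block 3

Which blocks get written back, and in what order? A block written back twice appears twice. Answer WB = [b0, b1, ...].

0: W B3 → L1 miss [D]
1: R B2 → L0 miss [-]
2: R B1 → L1 miss wb→B3 [-]
3: R B0 → L0 miss [-]
4: W B1 → L1 hit [D]
5: W B1 → L1 hit [D]
6: R B0 → L0 hit [-]
7: W B3 → L1 miss wb→B1 [D]

WB = [3, 1]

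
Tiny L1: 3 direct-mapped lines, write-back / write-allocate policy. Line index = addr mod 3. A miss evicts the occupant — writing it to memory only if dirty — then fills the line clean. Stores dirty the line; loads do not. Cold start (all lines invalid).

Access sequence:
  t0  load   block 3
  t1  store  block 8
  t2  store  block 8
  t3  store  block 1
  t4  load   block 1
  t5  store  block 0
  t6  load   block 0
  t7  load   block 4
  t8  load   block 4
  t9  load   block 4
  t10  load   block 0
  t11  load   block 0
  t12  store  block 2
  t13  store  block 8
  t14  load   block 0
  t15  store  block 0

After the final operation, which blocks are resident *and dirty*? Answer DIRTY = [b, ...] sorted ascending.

0: R B3 → L0 miss [-]
1: W B8 → L2 miss [D]
2: W B8 → L2 hit [D]
3: W B1 → L1 miss [D]
4: R B1 → L1 hit [D]
5: W B0 → L0 miss [D]
6: R B0 → L0 hit [D]
7: R B4 → L1 miss wb→B1 [-]
8: R B4 → L1 hit [-]
9: R B4 → L1 hit [-]
10: R B0 → L0 hit [D]
11: R B0 → L0 hit [D]
12: W B2 → L2 miss wb→B8 [D]
13: W B8 → L2 miss wb→B2 [D]
14: R B0 → L0 hit [D]
15: W B0 → L0 hit [D]

DIRTY = [0, 8]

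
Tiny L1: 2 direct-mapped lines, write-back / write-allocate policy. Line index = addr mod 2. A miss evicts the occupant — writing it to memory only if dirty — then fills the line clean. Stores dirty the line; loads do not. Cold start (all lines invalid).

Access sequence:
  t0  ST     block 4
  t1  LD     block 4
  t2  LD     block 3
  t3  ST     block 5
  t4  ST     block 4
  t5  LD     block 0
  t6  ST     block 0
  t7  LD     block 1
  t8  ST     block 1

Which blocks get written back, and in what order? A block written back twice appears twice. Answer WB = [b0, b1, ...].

WB = [4, 5]

0: W B4 → L0 miss [D]
1: R B4 → L0 hit [D]
2: R B3 → L1 miss [-]
3: W B5 → L1 miss [D]
4: W B4 → L0 hit [D]
5: R B0 → L0 miss wb→B4 [-]
6: W B0 → L0 hit [D]
7: R B1 → L1 miss wb→B5 [-]
8: W B1 → L1 hit [D]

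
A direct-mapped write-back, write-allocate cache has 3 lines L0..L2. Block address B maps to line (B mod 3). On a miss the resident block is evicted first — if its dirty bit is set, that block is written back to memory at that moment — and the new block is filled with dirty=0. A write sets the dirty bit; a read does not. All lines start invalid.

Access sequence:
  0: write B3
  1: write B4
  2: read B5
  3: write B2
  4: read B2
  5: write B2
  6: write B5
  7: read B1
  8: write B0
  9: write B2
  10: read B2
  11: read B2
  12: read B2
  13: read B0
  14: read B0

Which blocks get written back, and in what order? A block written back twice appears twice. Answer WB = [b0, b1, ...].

WB = [2, 4, 3, 5]

0: W B3 -> L0 miss  d=D]
1: W B4 -> L1 miss  d=D]
2: R B5 -> L2 miss  d=-]
3: W B2 -> L2 miss  d=D]
4: R B2 -> L2 hit  d=D]
5: W B2 -> L2 hit  d=D]
6: W B5 -> L2 miss wb->B2  d=D]
7: R B1 -> L1 miss wb->B4  d=-]
8: W B0 -> L0 miss wb->B3  d=D]
9: W B2 -> L2 miss wb->B5  d=D]
10: R B2 -> L2 hit  d=D]
11: R B2 -> L2 hit  d=D]
12: R B2 -> L2 hit  d=D]
13: R B0 -> L0 hit  d=D]
14: R B0 -> L0 hit  d=D]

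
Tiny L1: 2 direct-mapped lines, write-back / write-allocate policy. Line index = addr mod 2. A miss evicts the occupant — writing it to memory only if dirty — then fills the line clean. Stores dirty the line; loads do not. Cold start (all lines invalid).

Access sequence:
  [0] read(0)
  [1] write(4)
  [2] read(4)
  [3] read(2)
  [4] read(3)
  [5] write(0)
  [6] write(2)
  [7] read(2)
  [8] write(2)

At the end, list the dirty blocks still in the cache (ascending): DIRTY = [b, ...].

DIRTY = [2]

0: R B0 -> L0 miss  d=-]
1: W B4 -> L0 miss  d=D]
2: R B4 -> L0 hit  d=D]
3: R B2 -> L0 miss wb->B4  d=-]
4: R B3 -> L1 miss  d=-]
5: W B0 -> L0 miss  d=D]
6: W B2 -> L0 miss wb->B0  d=D]
7: R B2 -> L0 hit  d=D]
8: W B2 -> L0 hit  d=D]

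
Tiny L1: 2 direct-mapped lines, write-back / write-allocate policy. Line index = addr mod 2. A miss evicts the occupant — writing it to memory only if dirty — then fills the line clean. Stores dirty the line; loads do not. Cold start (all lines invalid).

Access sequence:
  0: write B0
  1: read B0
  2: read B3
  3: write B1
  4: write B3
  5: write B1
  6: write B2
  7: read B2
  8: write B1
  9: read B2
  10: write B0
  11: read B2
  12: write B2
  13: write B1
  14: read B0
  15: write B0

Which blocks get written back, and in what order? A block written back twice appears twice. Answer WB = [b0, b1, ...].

WB = [1, 3, 0, 2, 0, 2]

0: W B0 -> L0 miss  d=D]
1: R B0 -> L0 hit  d=D]
2: R B3 -> L1 miss  d=-]
3: W B1 -> L1 miss  d=D]
4: W B3 -> L1 miss wb->B1  d=D]
5: W B1 -> L1 miss wb->B3  d=D]
6: W B2 -> L0 miss wb->B0  d=D]
7: R B2 -> L0 hit  d=D]
8: W B1 -> L1 hit  d=D]
9: R B2 -> L0 hit  d=D]
10: W B0 -> L0 miss wb->B2  d=D]
11: R B2 -> L0 miss wb->B0  d=-]
12: W B2 -> L0 hit  d=D]
13: W B1 -> L1 hit  d=D]
14: R B0 -> L0 miss wb->B2  d=-]
15: W B0 -> L0 hit  d=D]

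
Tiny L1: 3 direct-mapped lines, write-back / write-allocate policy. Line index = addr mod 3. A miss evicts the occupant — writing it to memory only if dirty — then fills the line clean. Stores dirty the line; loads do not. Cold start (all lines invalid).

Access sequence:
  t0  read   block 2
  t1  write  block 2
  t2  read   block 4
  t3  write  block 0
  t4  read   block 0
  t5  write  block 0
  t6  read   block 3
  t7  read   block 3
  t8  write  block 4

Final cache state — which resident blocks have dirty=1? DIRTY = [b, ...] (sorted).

DIRTY = [2, 4]

  0 | R B2 → L2 miss [-]
  1 | W B2 → L2 hit [D]
  2 | R B4 → L1 miss [-]
  3 | W B0 → L0 miss [D]
  4 | R B0 → L0 hit [D]
  5 | W B0 → L0 hit [D]
  6 | R B3 → L0 miss wb→B0 [-]
  7 | R B3 → L0 hit [-]
  8 | W B4 → L1 hit [D]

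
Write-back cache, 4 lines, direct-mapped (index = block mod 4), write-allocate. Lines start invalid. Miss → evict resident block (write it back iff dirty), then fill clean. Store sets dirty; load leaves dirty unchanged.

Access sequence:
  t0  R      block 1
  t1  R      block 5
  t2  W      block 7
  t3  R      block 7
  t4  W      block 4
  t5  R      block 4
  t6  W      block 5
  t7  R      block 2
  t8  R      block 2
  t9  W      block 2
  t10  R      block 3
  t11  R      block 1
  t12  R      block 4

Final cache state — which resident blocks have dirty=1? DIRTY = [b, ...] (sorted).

  0 | R B1 → L1 miss [-]
  1 | R B5 → L1 miss [-]
  2 | W B7 → L3 miss [D]
  3 | R B7 → L3 hit [D]
  4 | W B4 → L0 miss [D]
  5 | R B4 → L0 hit [D]
  6 | W B5 → L1 hit [D]
  7 | R B2 → L2 miss [-]
  8 | R B2 → L2 hit [-]
  9 | W B2 → L2 hit [D]
  10 | R B3 → L3 miss wb→B7 [-]
  11 | R B1 → L1 miss wb→B5 [-]
  12 | R B4 → L0 hit [D]

DIRTY = [2, 4]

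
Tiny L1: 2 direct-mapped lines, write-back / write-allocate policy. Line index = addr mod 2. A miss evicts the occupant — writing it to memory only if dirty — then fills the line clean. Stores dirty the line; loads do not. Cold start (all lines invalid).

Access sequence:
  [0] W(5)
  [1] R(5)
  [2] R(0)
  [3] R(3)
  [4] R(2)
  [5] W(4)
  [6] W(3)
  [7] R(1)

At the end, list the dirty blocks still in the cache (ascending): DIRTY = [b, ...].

DIRTY = [4]

  0 | W B5 → L1 miss [D]
  1 | R B5 → L1 hit [D]
  2 | R B0 → L0 miss [-]
  3 | R B3 → L1 miss wb→B5 [-]
  4 | R B2 → L0 miss [-]
  5 | W B4 → L0 miss [D]
  6 | W B3 → L1 hit [D]
  7 | R B1 → L1 miss wb→B3 [-]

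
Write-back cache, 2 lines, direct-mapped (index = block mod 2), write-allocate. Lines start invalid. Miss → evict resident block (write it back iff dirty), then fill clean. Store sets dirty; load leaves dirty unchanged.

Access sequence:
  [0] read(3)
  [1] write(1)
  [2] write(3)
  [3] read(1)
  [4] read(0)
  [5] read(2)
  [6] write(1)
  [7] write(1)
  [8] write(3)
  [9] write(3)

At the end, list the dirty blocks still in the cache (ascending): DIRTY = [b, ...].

DIRTY = [3]

0: R B3 -> L1 miss  d=-]
1: W B1 -> L1 miss  d=D]
2: W B3 -> L1 miss wb->B1  d=D]
3: R B1 -> L1 miss wb->B3  d=-]
4: R B0 -> L0 miss  d=-]
5: R B2 -> L0 miss  d=-]
6: W B1 -> L1 hit  d=D]
7: W B1 -> L1 hit  d=D]
8: W B3 -> L1 miss wb->B1  d=D]
9: W B3 -> L1 hit  d=D]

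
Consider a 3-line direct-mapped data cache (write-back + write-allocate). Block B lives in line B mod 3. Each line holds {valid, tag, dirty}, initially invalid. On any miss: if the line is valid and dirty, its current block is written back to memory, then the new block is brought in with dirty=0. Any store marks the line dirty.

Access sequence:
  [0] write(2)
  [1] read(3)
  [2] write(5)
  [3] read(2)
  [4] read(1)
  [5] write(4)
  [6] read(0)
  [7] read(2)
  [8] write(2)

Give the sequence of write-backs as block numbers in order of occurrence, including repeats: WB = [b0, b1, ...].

  0 | W B2 → L2 miss [D]
  1 | R B3 → L0 miss [-]
  2 | W B5 → L2 miss wb→B2 [D]
  3 | R B2 → L2 miss wb→B5 [-]
  4 | R B1 → L1 miss [-]
  5 | W B4 → L1 miss [D]
  6 | R B0 → L0 miss [-]
  7 | R B2 → L2 hit [-]
  8 | W B2 → L2 hit [D]

WB = [2, 5]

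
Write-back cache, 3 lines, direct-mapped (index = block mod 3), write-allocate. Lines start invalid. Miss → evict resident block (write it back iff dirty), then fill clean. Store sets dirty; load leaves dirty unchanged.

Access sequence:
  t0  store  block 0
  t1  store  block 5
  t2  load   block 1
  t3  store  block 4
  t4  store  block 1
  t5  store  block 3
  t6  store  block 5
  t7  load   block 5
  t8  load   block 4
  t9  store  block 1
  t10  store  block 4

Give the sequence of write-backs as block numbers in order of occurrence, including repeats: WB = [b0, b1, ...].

0: W B0 → L0 miss [D]
1: W B5 → L2 miss [D]
2: R B1 → L1 miss [-]
3: W B4 → L1 miss [D]
4: W B1 → L1 miss wb→B4 [D]
5: W B3 → L0 miss wb→B0 [D]
6: W B5 → L2 hit [D]
7: R B5 → L2 hit [D]
8: R B4 → L1 miss wb→B1 [-]
9: W B1 → L1 miss [D]
10: W B4 → L1 miss wb→B1 [D]

WB = [4, 0, 1, 1]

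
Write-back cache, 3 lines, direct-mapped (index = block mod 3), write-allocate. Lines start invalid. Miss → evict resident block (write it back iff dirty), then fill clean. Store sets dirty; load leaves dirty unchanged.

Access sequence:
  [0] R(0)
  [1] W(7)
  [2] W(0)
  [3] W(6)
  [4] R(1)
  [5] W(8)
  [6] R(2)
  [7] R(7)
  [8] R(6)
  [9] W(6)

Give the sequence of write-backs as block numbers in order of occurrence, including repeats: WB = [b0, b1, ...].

WB = [0, 7, 8]

0: R B0 → L0 miss [-]
1: W B7 → L1 miss [D]
2: W B0 → L0 hit [D]
3: W B6 → L0 miss wb→B0 [D]
4: R B1 → L1 miss wb→B7 [-]
5: W B8 → L2 miss [D]
6: R B2 → L2 miss wb→B8 [-]
7: R B7 → L1 miss [-]
8: R B6 → L0 hit [D]
9: W B6 → L0 hit [D]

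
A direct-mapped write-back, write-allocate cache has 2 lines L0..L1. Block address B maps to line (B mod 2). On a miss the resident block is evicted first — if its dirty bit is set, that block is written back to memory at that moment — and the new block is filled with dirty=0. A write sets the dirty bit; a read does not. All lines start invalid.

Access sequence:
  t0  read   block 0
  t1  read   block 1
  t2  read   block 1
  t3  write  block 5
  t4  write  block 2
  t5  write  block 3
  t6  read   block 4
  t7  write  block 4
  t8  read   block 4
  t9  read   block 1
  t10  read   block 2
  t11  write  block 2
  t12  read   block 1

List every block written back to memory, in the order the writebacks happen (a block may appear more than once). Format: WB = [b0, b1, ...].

WB = [5, 2, 3, 4]

0: R B0 → L0 miss [-]
1: R B1 → L1 miss [-]
2: R B1 → L1 hit [-]
3: W B5 → L1 miss [D]
4: W B2 → L0 miss [D]
5: W B3 → L1 miss wb→B5 [D]
6: R B4 → L0 miss wb→B2 [-]
7: W B4 → L0 hit [D]
8: R B4 → L0 hit [D]
9: R B1 → L1 miss wb→B3 [-]
10: R B2 → L0 miss wb→B4 [-]
11: W B2 → L0 hit [D]
12: R B1 → L1 hit [-]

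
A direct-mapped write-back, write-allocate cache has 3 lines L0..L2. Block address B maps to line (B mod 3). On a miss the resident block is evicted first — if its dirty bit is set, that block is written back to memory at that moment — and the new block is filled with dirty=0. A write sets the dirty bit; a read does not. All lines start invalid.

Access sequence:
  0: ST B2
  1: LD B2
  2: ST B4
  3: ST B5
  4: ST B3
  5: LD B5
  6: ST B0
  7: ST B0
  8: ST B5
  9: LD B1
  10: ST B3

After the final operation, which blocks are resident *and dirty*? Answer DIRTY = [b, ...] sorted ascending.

DIRTY = [3, 5]

0: W B2 -> L2 miss  d=D]
1: R B2 -> L2 hit  d=D]
2: W B4 -> L1 miss  d=D]
3: W B5 -> L2 miss wb->B2  d=D]
4: W B3 -> L0 miss  d=D]
5: R B5 -> L2 hit  d=D]
6: W B0 -> L0 miss wb->B3  d=D]
7: W B0 -> L0 hit  d=D]
8: W B5 -> L2 hit  d=D]
9: R B1 -> L1 miss wb->B4  d=-]
10: W B3 -> L0 miss wb->B0  d=D]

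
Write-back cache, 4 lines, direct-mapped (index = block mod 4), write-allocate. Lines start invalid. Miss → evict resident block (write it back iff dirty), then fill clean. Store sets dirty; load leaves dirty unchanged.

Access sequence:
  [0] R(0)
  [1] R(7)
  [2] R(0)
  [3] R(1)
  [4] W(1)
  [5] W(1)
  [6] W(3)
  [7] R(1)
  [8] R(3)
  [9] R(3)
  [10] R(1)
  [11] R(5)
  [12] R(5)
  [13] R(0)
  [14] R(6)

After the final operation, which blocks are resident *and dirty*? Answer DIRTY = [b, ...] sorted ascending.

DIRTY = [3]

  0 | R B0 → L0 miss [-]
  1 | R B7 → L3 miss [-]
  2 | R B0 → L0 hit [-]
  3 | R B1 → L1 miss [-]
  4 | W B1 → L1 hit [D]
  5 | W B1 → L1 hit [D]
  6 | W B3 → L3 miss [D]
  7 | R B1 → L1 hit [D]
  8 | R B3 → L3 hit [D]
  9 | R B3 → L3 hit [D]
  10 | R B1 → L1 hit [D]
  11 | R B5 → L1 miss wb→B1 [-]
  12 | R B5 → L1 hit [-]
  13 | R B0 → L0 hit [-]
  14 | R B6 → L2 miss [-]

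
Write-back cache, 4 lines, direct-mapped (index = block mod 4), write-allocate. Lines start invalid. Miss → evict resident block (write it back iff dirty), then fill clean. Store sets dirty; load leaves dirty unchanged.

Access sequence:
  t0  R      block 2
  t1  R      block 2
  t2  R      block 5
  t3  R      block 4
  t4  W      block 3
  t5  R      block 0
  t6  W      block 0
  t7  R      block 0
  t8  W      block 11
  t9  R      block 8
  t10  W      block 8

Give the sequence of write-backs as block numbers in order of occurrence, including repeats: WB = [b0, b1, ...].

WB = [3, 0]

  0 | R B2 → L2 miss [-]
  1 | R B2 → L2 hit [-]
  2 | R B5 → L1 miss [-]
  3 | R B4 → L0 miss [-]
  4 | W B3 → L3 miss [D]
  5 | R B0 → L0 miss [-]
  6 | W B0 → L0 hit [D]
  7 | R B0 → L0 hit [D]
  8 | W B11 → L3 miss wb→B3 [D]
  9 | R B8 → L0 miss wb→B0 [-]
  10 | W B8 → L0 hit [D]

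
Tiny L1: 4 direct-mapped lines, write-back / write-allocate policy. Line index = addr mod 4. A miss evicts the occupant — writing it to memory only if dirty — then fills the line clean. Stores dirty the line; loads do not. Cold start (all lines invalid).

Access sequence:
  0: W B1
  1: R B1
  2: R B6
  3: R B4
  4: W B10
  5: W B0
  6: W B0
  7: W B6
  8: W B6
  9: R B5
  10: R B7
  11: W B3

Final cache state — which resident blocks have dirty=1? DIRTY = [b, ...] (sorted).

0: W B1 → L1 miss [D]
1: R B1 → L1 hit [D]
2: R B6 → L2 miss [-]
3: R B4 → L0 miss [-]
4: W B10 → L2 miss [D]
5: W B0 → L0 miss [D]
6: W B0 → L0 hit [D]
7: W B6 → L2 miss wb→B10 [D]
8: W B6 → L2 hit [D]
9: R B5 → L1 miss wb→B1 [-]
10: R B7 → L3 miss [-]
11: W B3 → L3 miss [D]

DIRTY = [0, 3, 6]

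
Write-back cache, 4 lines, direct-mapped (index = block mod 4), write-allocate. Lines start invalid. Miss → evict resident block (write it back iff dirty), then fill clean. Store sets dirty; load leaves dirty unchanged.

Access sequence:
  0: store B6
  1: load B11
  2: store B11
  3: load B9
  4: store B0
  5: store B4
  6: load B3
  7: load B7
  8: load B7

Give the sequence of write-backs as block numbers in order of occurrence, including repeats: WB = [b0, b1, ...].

0: W B6 → L2 miss [D]
1: R B11 → L3 miss [-]
2: W B11 → L3 hit [D]
3: R B9 → L1 miss [-]
4: W B0 → L0 miss [D]
5: W B4 → L0 miss wb→B0 [D]
6: R B3 → L3 miss wb→B11 [-]
7: R B7 → L3 miss [-]
8: R B7 → L3 hit [-]

WB = [0, 11]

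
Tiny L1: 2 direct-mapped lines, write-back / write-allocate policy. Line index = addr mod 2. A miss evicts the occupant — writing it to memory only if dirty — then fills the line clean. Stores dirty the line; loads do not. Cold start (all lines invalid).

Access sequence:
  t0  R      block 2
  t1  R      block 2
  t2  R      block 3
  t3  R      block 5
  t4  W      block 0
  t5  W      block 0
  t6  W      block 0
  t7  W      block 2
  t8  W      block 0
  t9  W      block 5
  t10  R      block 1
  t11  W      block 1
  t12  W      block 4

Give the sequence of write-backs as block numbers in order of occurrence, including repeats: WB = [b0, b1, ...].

WB = [0, 2, 5, 0]

0: R B2 → L0 miss [-]
1: R B2 → L0 hit [-]
2: R B3 → L1 miss [-]
3: R B5 → L1 miss [-]
4: W B0 → L0 miss [D]
5: W B0 → L0 hit [D]
6: W B0 → L0 hit [D]
7: W B2 → L0 miss wb→B0 [D]
8: W B0 → L0 miss wb→B2 [D]
9: W B5 → L1 hit [D]
10: R B1 → L1 miss wb→B5 [-]
11: W B1 → L1 hit [D]
12: W B4 → L0 miss wb→B0 [D]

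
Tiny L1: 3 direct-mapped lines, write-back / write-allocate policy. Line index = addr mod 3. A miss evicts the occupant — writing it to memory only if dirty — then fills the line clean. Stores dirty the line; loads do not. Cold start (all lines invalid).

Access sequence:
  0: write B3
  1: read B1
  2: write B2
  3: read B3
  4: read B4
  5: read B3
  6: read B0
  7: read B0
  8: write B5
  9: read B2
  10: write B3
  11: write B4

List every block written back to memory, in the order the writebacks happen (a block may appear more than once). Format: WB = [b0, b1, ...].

WB = [3, 2, 5]

  0 | W B3 → L0 miss [D]
  1 | R B1 → L1 miss [-]
  2 | W B2 → L2 miss [D]
  3 | R B3 → L0 hit [D]
  4 | R B4 → L1 miss [-]
  5 | R B3 → L0 hit [D]
  6 | R B0 → L0 miss wb→B3 [-]
  7 | R B0 → L0 hit [-]
  8 | W B5 → L2 miss wb→B2 [D]
  9 | R B2 → L2 miss wb→B5 [-]
  10 | W B3 → L0 miss [D]
  11 | W B4 → L1 hit [D]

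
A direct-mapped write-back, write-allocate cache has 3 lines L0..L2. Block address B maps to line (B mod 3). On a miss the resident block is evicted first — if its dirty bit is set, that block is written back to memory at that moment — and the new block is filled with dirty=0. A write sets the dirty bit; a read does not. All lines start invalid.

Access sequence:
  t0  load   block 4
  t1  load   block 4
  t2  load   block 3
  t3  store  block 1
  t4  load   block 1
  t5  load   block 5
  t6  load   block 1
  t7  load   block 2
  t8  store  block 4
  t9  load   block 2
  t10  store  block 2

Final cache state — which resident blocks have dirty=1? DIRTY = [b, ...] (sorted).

DIRTY = [2, 4]

  0 | R B4 → L1 miss [-]
  1 | R B4 → L1 hit [-]
  2 | R B3 → L0 miss [-]
  3 | W B1 → L1 miss [D]
  4 | R B1 → L1 hit [D]
  5 | R B5 → L2 miss [-]
  6 | R B1 → L1 hit [D]
  7 | R B2 → L2 miss [-]
  8 | W B4 → L1 miss wb→B1 [D]
  9 | R B2 → L2 hit [-]
  10 | W B2 → L2 hit [D]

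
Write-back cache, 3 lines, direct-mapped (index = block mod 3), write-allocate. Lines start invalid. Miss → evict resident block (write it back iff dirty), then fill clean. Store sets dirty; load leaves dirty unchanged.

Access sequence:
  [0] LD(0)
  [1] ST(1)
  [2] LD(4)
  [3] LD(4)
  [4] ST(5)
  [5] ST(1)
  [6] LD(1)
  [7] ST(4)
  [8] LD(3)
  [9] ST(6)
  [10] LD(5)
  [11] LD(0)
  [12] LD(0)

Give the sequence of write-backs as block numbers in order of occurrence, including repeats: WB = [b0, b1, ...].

0: R B0 -> L0 miss  d=-]
1: W B1 -> L1 miss  d=D]
2: R B4 -> L1 miss wb->B1  d=-]
3: R B4 -> L1 hit  d=-]
4: W B5 -> L2 miss  d=D]
5: W B1 -> L1 miss  d=D]
6: R B1 -> L1 hit  d=D]
7: W B4 -> L1 miss wb->B1  d=D]
8: R B3 -> L0 miss  d=-]
9: W B6 -> L0 miss  d=D]
10: R B5 -> L2 hit  d=D]
11: R B0 -> L0 miss wb->B6  d=-]
12: R B0 -> L0 hit  d=-]

WB = [1, 1, 6]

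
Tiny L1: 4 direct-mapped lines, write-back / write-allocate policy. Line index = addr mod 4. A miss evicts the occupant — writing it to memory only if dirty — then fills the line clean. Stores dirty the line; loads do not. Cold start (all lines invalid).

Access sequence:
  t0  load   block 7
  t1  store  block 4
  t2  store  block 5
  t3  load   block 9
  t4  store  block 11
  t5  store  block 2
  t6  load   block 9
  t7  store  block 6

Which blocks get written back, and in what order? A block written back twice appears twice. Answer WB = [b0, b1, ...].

WB = [5, 2]

0: R B7 → L3 miss [-]
1: W B4 → L0 miss [D]
2: W B5 → L1 miss [D]
3: R B9 → L1 miss wb→B5 [-]
4: W B11 → L3 miss [D]
5: W B2 → L2 miss [D]
6: R B9 → L1 hit [-]
7: W B6 → L2 miss wb→B2 [D]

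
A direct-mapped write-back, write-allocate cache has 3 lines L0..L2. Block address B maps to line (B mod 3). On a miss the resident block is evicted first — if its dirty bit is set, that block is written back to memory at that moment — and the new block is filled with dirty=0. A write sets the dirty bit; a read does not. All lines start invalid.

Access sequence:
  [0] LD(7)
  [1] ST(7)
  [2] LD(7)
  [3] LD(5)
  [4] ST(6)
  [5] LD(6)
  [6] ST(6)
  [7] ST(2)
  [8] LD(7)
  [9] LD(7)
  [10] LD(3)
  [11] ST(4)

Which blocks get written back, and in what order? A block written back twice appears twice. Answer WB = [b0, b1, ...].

WB = [6, 7]

0: R B7 → L1 miss [-]
1: W B7 → L1 hit [D]
2: R B7 → L1 hit [D]
3: R B5 → L2 miss [-]
4: W B6 → L0 miss [D]
5: R B6 → L0 hit [D]
6: W B6 → L0 hit [D]
7: W B2 → L2 miss [D]
8: R B7 → L1 hit [D]
9: R B7 → L1 hit [D]
10: R B3 → L0 miss wb→B6 [-]
11: W B4 → L1 miss wb→B7 [D]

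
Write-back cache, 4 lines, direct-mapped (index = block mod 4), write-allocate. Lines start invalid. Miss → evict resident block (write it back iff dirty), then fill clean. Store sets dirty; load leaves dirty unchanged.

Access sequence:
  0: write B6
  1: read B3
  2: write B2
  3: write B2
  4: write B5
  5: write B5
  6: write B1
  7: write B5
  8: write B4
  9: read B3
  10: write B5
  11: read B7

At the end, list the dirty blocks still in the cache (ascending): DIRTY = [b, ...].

  0 | W B6 → L2 miss [D]
  1 | R B3 → L3 miss [-]
  2 | W B2 → L2 miss wb→B6 [D]
  3 | W B2 → L2 hit [D]
  4 | W B5 → L1 miss [D]
  5 | W B5 → L1 hit [D]
  6 | W B1 → L1 miss wb→B5 [D]
  7 | W B5 → L1 miss wb→B1 [D]
  8 | W B4 → L0 miss [D]
  9 | R B3 → L3 hit [-]
  10 | W B5 → L1 hit [D]
  11 | R B7 → L3 miss [-]

DIRTY = [2, 4, 5]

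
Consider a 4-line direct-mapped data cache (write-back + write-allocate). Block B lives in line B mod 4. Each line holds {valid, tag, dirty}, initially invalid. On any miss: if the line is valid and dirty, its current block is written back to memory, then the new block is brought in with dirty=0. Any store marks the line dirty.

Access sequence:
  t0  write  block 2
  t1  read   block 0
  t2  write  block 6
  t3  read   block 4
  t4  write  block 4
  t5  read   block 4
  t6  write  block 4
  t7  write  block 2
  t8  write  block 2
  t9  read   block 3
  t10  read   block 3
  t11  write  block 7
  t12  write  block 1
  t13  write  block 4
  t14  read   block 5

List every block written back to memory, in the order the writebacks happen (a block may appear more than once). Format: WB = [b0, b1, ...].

WB = [2, 6, 1]

0: W B2 -> L2 miss  d=D]
1: R B0 -> L0 miss  d=-]
2: W B6 -> L2 miss wb->B2  d=D]
3: R B4 -> L0 miss  d=-]
4: W B4 -> L0 hit  d=D]
5: R B4 -> L0 hit  d=D]
6: W B4 -> L0 hit  d=D]
7: W B2 -> L2 miss wb->B6  d=D]
8: W B2 -> L2 hit  d=D]
9: R B3 -> L3 miss  d=-]
10: R B3 -> L3 hit  d=-]
11: W B7 -> L3 miss  d=D]
12: W B1 -> L1 miss  d=D]
13: W B4 -> L0 hit  d=D]
14: R B5 -> L1 miss wb->B1  d=-]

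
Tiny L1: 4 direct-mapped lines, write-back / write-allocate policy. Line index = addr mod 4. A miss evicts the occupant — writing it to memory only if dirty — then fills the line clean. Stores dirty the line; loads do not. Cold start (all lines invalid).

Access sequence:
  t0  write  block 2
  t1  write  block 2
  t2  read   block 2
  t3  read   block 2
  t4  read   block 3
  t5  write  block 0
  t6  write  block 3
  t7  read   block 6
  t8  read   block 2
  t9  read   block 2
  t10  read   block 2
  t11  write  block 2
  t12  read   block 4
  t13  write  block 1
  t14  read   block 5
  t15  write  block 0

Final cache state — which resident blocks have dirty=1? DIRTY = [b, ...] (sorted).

0: W B2 -> L2 miss  d=D]
1: W B2 -> L2 hit  d=D]
2: R B2 -> L2 hit  d=D]
3: R B2 -> L2 hit  d=D]
4: R B3 -> L3 miss  d=-]
5: W B0 -> L0 miss  d=D]
6: W B3 -> L3 hit  d=D]
7: R B6 -> L2 miss wb->B2  d=-]
8: R B2 -> L2 miss  d=-]
9: R B2 -> L2 hit  d=-]
10: R B2 -> L2 hit  d=-]
11: W B2 -> L2 hit  d=D]
12: R B4 -> L0 miss wb->B0  d=-]
13: W B1 -> L1 miss  d=D]
14: R B5 -> L1 miss wb->B1  d=-]
15: W B0 -> L0 miss  d=D]

DIRTY = [0, 2, 3]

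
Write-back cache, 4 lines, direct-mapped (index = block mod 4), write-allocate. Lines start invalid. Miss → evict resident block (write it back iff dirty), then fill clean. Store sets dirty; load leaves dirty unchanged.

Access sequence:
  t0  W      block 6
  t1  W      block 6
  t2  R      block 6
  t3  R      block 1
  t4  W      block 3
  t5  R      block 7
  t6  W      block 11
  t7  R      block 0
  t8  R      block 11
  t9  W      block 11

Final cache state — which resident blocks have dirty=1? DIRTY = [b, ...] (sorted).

DIRTY = [6, 11]

0: W B6 -> L2 miss  d=D]
1: W B6 -> L2 hit  d=D]
2: R B6 -> L2 hit  d=D]
3: R B1 -> L1 miss  d=-]
4: W B3 -> L3 miss  d=D]
5: R B7 -> L3 miss wb->B3  d=-]
6: W B11 -> L3 miss  d=D]
7: R B0 -> L0 miss  d=-]
8: R B11 -> L3 hit  d=D]
9: W B11 -> L3 hit  d=D]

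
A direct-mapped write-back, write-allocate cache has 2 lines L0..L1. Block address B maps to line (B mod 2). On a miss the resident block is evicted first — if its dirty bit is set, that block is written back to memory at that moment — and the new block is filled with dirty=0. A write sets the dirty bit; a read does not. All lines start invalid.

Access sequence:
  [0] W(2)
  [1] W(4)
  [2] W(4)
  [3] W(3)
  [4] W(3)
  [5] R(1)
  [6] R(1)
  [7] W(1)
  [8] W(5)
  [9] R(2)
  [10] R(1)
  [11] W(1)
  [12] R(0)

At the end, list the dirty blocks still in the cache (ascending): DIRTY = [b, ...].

0: W B2 -> L0 miss  d=D]
1: W B4 -> L0 miss wb->B2  d=D]
2: W B4 -> L0 hit  d=D]
3: W B3 -> L1 miss  d=D]
4: W B3 -> L1 hit  d=D]
5: R B1 -> L1 miss wb->B3  d=-]
6: R B1 -> L1 hit  d=-]
7: W B1 -> L1 hit  d=D]
8: W B5 -> L1 miss wb->B1  d=D]
9: R B2 -> L0 miss wb->B4  d=-]
10: R B1 -> L1 miss wb->B5  d=-]
11: W B1 -> L1 hit  d=D]
12: R B0 -> L0 miss  d=-]

DIRTY = [1]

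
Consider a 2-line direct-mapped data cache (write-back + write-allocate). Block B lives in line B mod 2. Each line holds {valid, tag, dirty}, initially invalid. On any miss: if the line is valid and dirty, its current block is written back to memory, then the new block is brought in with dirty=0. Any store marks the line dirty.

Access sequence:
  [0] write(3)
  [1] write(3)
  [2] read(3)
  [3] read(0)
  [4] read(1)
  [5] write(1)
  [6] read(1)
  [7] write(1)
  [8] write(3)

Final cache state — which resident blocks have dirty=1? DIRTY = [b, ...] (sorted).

DIRTY = [3]

0: W B3 → L1 miss [D]
1: W B3 → L1 hit [D]
2: R B3 → L1 hit [D]
3: R B0 → L0 miss [-]
4: R B1 → L1 miss wb→B3 [-]
5: W B1 → L1 hit [D]
6: R B1 → L1 hit [D]
7: W B1 → L1 hit [D]
8: W B3 → L1 miss wb→B1 [D]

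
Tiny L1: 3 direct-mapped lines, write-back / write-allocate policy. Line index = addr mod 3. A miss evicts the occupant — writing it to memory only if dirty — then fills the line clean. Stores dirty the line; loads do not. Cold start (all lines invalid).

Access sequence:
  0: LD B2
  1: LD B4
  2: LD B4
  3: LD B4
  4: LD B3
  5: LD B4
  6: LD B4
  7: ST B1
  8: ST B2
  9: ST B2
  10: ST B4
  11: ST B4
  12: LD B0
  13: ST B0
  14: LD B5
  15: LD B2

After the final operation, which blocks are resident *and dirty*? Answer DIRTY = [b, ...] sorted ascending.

0: R B2 -> L2 miss  d=-]
1: R B4 -> L1 miss  d=-]
2: R B4 -> L1 hit  d=-]
3: R B4 -> L1 hit  d=-]
4: R B3 -> L0 miss  d=-]
5: R B4 -> L1 hit  d=-]
6: R B4 -> L1 hit  d=-]
7: W B1 -> L1 miss  d=D]
8: W B2 -> L2 hit  d=D]
9: W B2 -> L2 hit  d=D]
10: W B4 -> L1 miss wb->B1  d=D]
11: W B4 -> L1 hit  d=D]
12: R B0 -> L0 miss  d=-]
13: W B0 -> L0 hit  d=D]
14: R B5 -> L2 miss wb->B2  d=-]
15: R B2 -> L2 miss  d=-]

DIRTY = [0, 4]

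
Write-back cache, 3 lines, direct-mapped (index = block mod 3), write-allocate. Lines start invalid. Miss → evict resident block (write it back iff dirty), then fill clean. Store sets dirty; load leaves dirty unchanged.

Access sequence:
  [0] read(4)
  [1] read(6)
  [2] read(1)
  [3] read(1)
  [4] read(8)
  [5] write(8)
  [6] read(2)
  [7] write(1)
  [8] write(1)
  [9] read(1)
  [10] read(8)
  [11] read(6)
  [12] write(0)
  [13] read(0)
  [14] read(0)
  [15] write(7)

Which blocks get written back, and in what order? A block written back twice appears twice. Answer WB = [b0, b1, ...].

WB = [8, 1]

  0 | R B4 → L1 miss [-]
  1 | R B6 → L0 miss [-]
  2 | R B1 → L1 miss [-]
  3 | R B1 → L1 hit [-]
  4 | R B8 → L2 miss [-]
  5 | W B8 → L2 hit [D]
  6 | R B2 → L2 miss wb→B8 [-]
  7 | W B1 → L1 hit [D]
  8 | W B1 → L1 hit [D]
  9 | R B1 → L1 hit [D]
  10 | R B8 → L2 miss [-]
  11 | R B6 → L0 hit [-]
  12 | W B0 → L0 miss [D]
  13 | R B0 → L0 hit [D]
  14 | R B0 → L0 hit [D]
  15 | W B7 → L1 miss wb→B1 [D]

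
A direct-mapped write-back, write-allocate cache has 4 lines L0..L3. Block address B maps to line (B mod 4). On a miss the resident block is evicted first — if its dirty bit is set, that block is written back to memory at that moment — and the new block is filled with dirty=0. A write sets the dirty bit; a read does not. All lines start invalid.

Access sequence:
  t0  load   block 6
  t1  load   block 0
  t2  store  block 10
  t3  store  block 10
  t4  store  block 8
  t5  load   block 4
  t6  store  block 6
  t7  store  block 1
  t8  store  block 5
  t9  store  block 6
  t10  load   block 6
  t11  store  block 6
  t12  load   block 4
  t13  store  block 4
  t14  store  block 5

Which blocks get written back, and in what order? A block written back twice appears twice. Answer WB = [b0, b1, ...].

0: R B6 -> L2 miss  d=-]
1: R B0 -> L0 miss  d=-]
2: W B10 -> L2 miss  d=D]
3: W B10 -> L2 hit  d=D]
4: W B8 -> L0 miss  d=D]
5: R B4 -> L0 miss wb->B8  d=-]
6: W B6 -> L2 miss wb->B10  d=D]
7: W B1 -> L1 miss  d=D]
8: W B5 -> L1 miss wb->B1  d=D]
9: W B6 -> L2 hit  d=D]
10: R B6 -> L2 hit  d=D]
11: W B6 -> L2 hit  d=D]
12: R B4 -> L0 hit  d=-]
13: W B4 -> L0 hit  d=D]
14: W B5 -> L1 hit  d=D]

WB = [8, 10, 1]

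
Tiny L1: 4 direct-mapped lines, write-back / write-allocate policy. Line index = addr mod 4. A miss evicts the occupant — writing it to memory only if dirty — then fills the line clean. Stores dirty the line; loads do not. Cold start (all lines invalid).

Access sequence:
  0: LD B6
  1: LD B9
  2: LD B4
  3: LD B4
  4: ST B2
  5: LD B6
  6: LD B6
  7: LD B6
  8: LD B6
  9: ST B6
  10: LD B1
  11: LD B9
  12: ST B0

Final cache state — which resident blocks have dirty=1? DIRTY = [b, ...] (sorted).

0: R B6 -> L2 miss  d=-]
1: R B9 -> L1 miss  d=-]
2: R B4 -> L0 miss  d=-]
3: R B4 -> L0 hit  d=-]
4: W B2 -> L2 miss  d=D]
5: R B6 -> L2 miss wb->B2  d=-]
6: R B6 -> L2 hit  d=-]
7: R B6 -> L2 hit  d=-]
8: R B6 -> L2 hit  d=-]
9: W B6 -> L2 hit  d=D]
10: R B1 -> L1 miss  d=-]
11: R B9 -> L1 miss  d=-]
12: W B0 -> L0 miss  d=D]

DIRTY = [0, 6]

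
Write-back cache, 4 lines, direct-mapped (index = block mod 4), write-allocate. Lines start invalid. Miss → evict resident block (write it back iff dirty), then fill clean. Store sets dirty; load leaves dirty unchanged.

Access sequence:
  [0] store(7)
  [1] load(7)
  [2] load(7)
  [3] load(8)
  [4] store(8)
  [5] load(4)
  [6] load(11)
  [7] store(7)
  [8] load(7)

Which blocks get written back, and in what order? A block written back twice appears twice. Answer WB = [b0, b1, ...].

WB = [8, 7]

0: W B7 -> L3 miss  d=D]
1: R B7 -> L3 hit  d=D]
2: R B7 -> L3 hit  d=D]
3: R B8 -> L0 miss  d=-]
4: W B8 -> L0 hit  d=D]
5: R B4 -> L0 miss wb->B8  d=-]
6: R B11 -> L3 miss wb->B7  d=-]
7: W B7 -> L3 miss  d=D]
8: R B7 -> L3 hit  d=D]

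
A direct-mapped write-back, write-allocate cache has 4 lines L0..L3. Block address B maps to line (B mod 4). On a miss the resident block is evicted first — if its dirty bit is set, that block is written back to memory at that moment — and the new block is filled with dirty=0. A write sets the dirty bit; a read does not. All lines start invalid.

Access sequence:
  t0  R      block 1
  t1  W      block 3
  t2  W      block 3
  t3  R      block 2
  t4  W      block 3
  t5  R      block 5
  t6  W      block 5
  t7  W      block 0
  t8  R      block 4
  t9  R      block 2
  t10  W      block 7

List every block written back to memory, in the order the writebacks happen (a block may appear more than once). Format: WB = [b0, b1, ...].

0: R B1 -> L1 miss  d=-]
1: W B3 -> L3 miss  d=D]
2: W B3 -> L3 hit  d=D]
3: R B2 -> L2 miss  d=-]
4: W B3 -> L3 hit  d=D]
5: R B5 -> L1 miss  d=-]
6: W B5 -> L1 hit  d=D]
7: W B0 -> L0 miss  d=D]
8: R B4 -> L0 miss wb->B0  d=-]
9: R B2 -> L2 hit  d=-]
10: W B7 -> L3 miss wb->B3  d=D]

WB = [0, 3]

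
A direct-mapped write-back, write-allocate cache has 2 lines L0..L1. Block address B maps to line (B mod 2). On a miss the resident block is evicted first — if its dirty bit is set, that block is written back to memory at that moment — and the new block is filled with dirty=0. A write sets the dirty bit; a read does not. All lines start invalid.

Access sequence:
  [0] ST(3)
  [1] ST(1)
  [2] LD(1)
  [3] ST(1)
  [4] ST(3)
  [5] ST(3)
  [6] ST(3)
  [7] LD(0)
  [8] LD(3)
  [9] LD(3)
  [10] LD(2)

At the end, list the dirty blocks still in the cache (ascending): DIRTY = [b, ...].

  0 | W B3 → L1 miss [D]
  1 | W B1 → L1 miss wb→B3 [D]
  2 | R B1 → L1 hit [D]
  3 | W B1 → L1 hit [D]
  4 | W B3 → L1 miss wb→B1 [D]
  5 | W B3 → L1 hit [D]
  6 | W B3 → L1 hit [D]
  7 | R B0 → L0 miss [-]
  8 | R B3 → L1 hit [D]
  9 | R B3 → L1 hit [D]
  10 | R B2 → L0 miss [-]

DIRTY = [3]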